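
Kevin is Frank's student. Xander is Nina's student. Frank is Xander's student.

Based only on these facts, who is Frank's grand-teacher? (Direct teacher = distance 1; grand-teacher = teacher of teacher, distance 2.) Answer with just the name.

Answer: Nina

Derivation:
Reconstructing the teacher chain from the given facts:
  Nina -> Xander -> Frank -> Kevin
(each arrow means 'teacher of the next')
Positions in the chain (0 = top):
  position of Nina: 0
  position of Xander: 1
  position of Frank: 2
  position of Kevin: 3

Frank is at position 2; the grand-teacher is 2 steps up the chain, i.e. position 0: Nina.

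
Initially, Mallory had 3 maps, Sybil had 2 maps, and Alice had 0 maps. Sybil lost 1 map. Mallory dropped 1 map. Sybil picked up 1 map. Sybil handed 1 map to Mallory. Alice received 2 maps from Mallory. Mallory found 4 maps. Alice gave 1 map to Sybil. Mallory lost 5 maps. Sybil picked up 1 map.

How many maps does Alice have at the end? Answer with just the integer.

Tracking counts step by step:
Start: Mallory=3, Sybil=2, Alice=0
Event 1 (Sybil -1): Sybil: 2 -> 1. State: Mallory=3, Sybil=1, Alice=0
Event 2 (Mallory -1): Mallory: 3 -> 2. State: Mallory=2, Sybil=1, Alice=0
Event 3 (Sybil +1): Sybil: 1 -> 2. State: Mallory=2, Sybil=2, Alice=0
Event 4 (Sybil -> Mallory, 1): Sybil: 2 -> 1, Mallory: 2 -> 3. State: Mallory=3, Sybil=1, Alice=0
Event 5 (Mallory -> Alice, 2): Mallory: 3 -> 1, Alice: 0 -> 2. State: Mallory=1, Sybil=1, Alice=2
Event 6 (Mallory +4): Mallory: 1 -> 5. State: Mallory=5, Sybil=1, Alice=2
Event 7 (Alice -> Sybil, 1): Alice: 2 -> 1, Sybil: 1 -> 2. State: Mallory=5, Sybil=2, Alice=1
Event 8 (Mallory -5): Mallory: 5 -> 0. State: Mallory=0, Sybil=2, Alice=1
Event 9 (Sybil +1): Sybil: 2 -> 3. State: Mallory=0, Sybil=3, Alice=1

Alice's final count: 1

Answer: 1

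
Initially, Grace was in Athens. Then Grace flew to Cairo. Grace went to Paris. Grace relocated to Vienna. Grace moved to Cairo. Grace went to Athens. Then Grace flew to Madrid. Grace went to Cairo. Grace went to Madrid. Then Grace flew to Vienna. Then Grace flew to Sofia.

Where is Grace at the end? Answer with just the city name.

Answer: Sofia

Derivation:
Tracking Grace's location:
Start: Grace is in Athens.
After move 1: Athens -> Cairo. Grace is in Cairo.
After move 2: Cairo -> Paris. Grace is in Paris.
After move 3: Paris -> Vienna. Grace is in Vienna.
After move 4: Vienna -> Cairo. Grace is in Cairo.
After move 5: Cairo -> Athens. Grace is in Athens.
After move 6: Athens -> Madrid. Grace is in Madrid.
After move 7: Madrid -> Cairo. Grace is in Cairo.
After move 8: Cairo -> Madrid. Grace is in Madrid.
After move 9: Madrid -> Vienna. Grace is in Vienna.
After move 10: Vienna -> Sofia. Grace is in Sofia.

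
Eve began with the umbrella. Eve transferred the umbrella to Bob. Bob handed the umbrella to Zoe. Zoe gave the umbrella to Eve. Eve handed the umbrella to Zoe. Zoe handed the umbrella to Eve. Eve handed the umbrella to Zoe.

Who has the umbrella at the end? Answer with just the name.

Tracking the umbrella through each event:
Start: Eve has the umbrella.
After event 1: Bob has the umbrella.
After event 2: Zoe has the umbrella.
After event 3: Eve has the umbrella.
After event 4: Zoe has the umbrella.
After event 5: Eve has the umbrella.
After event 6: Zoe has the umbrella.

Answer: Zoe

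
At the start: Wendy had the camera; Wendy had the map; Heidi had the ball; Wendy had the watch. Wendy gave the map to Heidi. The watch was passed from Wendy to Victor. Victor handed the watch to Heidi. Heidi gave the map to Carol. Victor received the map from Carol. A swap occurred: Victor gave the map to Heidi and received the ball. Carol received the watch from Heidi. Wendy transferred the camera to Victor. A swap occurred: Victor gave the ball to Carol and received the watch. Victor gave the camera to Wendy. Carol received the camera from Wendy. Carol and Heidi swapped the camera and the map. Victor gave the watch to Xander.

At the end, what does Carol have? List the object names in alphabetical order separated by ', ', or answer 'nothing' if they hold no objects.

Tracking all object holders:
Start: camera:Wendy, map:Wendy, ball:Heidi, watch:Wendy
Event 1 (give map: Wendy -> Heidi). State: camera:Wendy, map:Heidi, ball:Heidi, watch:Wendy
Event 2 (give watch: Wendy -> Victor). State: camera:Wendy, map:Heidi, ball:Heidi, watch:Victor
Event 3 (give watch: Victor -> Heidi). State: camera:Wendy, map:Heidi, ball:Heidi, watch:Heidi
Event 4 (give map: Heidi -> Carol). State: camera:Wendy, map:Carol, ball:Heidi, watch:Heidi
Event 5 (give map: Carol -> Victor). State: camera:Wendy, map:Victor, ball:Heidi, watch:Heidi
Event 6 (swap map<->ball: now map:Heidi, ball:Victor). State: camera:Wendy, map:Heidi, ball:Victor, watch:Heidi
Event 7 (give watch: Heidi -> Carol). State: camera:Wendy, map:Heidi, ball:Victor, watch:Carol
Event 8 (give camera: Wendy -> Victor). State: camera:Victor, map:Heidi, ball:Victor, watch:Carol
Event 9 (swap ball<->watch: now ball:Carol, watch:Victor). State: camera:Victor, map:Heidi, ball:Carol, watch:Victor
Event 10 (give camera: Victor -> Wendy). State: camera:Wendy, map:Heidi, ball:Carol, watch:Victor
Event 11 (give camera: Wendy -> Carol). State: camera:Carol, map:Heidi, ball:Carol, watch:Victor
Event 12 (swap camera<->map: now camera:Heidi, map:Carol). State: camera:Heidi, map:Carol, ball:Carol, watch:Victor
Event 13 (give watch: Victor -> Xander). State: camera:Heidi, map:Carol, ball:Carol, watch:Xander

Final state: camera:Heidi, map:Carol, ball:Carol, watch:Xander
Carol holds: ball, map.

Answer: ball, map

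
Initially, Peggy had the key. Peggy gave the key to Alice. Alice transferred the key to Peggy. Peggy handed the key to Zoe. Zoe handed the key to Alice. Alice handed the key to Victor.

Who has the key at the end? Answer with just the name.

Tracking the key through each event:
Start: Peggy has the key.
After event 1: Alice has the key.
After event 2: Peggy has the key.
After event 3: Zoe has the key.
After event 4: Alice has the key.
After event 5: Victor has the key.

Answer: Victor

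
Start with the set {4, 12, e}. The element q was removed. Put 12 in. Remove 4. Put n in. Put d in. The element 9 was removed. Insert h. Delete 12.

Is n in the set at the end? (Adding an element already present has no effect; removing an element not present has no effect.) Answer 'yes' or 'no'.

Answer: yes

Derivation:
Tracking the set through each operation:
Start: {12, 4, e}
Event 1 (remove q): not present, no change. Set: {12, 4, e}
Event 2 (add 12): already present, no change. Set: {12, 4, e}
Event 3 (remove 4): removed. Set: {12, e}
Event 4 (add n): added. Set: {12, e, n}
Event 5 (add d): added. Set: {12, d, e, n}
Event 6 (remove 9): not present, no change. Set: {12, d, e, n}
Event 7 (add h): added. Set: {12, d, e, h, n}
Event 8 (remove 12): removed. Set: {d, e, h, n}

Final set: {d, e, h, n} (size 4)
n is in the final set.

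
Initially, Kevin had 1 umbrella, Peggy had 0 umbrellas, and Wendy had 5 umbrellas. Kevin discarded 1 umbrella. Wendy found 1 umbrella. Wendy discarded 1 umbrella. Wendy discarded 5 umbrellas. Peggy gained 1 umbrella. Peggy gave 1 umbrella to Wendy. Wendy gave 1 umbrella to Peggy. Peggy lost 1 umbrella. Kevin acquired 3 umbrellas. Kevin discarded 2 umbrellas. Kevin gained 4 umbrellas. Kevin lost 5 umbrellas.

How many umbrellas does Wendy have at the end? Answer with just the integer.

Tracking counts step by step:
Start: Kevin=1, Peggy=0, Wendy=5
Event 1 (Kevin -1): Kevin: 1 -> 0. State: Kevin=0, Peggy=0, Wendy=5
Event 2 (Wendy +1): Wendy: 5 -> 6. State: Kevin=0, Peggy=0, Wendy=6
Event 3 (Wendy -1): Wendy: 6 -> 5. State: Kevin=0, Peggy=0, Wendy=5
Event 4 (Wendy -5): Wendy: 5 -> 0. State: Kevin=0, Peggy=0, Wendy=0
Event 5 (Peggy +1): Peggy: 0 -> 1. State: Kevin=0, Peggy=1, Wendy=0
Event 6 (Peggy -> Wendy, 1): Peggy: 1 -> 0, Wendy: 0 -> 1. State: Kevin=0, Peggy=0, Wendy=1
Event 7 (Wendy -> Peggy, 1): Wendy: 1 -> 0, Peggy: 0 -> 1. State: Kevin=0, Peggy=1, Wendy=0
Event 8 (Peggy -1): Peggy: 1 -> 0. State: Kevin=0, Peggy=0, Wendy=0
Event 9 (Kevin +3): Kevin: 0 -> 3. State: Kevin=3, Peggy=0, Wendy=0
Event 10 (Kevin -2): Kevin: 3 -> 1. State: Kevin=1, Peggy=0, Wendy=0
Event 11 (Kevin +4): Kevin: 1 -> 5. State: Kevin=5, Peggy=0, Wendy=0
Event 12 (Kevin -5): Kevin: 5 -> 0. State: Kevin=0, Peggy=0, Wendy=0

Wendy's final count: 0

Answer: 0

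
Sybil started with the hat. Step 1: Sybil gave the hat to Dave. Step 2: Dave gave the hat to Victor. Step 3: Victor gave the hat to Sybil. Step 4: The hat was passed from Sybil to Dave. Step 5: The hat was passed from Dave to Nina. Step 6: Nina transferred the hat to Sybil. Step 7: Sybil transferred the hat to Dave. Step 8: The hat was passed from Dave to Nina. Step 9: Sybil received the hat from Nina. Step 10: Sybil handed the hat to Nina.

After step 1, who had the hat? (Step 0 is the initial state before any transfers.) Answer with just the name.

Answer: Dave

Derivation:
Tracking the hat holder through step 1:
After step 0 (start): Sybil
After step 1: Dave

At step 1, the holder is Dave.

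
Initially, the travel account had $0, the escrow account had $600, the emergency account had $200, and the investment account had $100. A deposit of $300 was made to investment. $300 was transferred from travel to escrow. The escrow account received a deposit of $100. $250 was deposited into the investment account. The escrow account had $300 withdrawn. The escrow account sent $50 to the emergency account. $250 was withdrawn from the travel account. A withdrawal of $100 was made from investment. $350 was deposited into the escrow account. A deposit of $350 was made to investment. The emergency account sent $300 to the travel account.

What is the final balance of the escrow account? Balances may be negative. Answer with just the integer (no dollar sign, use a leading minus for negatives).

Answer: 1000

Derivation:
Tracking account balances step by step:
Start: travel=0, escrow=600, emergency=200, investment=100
Event 1 (deposit 300 to investment): investment: 100 + 300 = 400. Balances: travel=0, escrow=600, emergency=200, investment=400
Event 2 (transfer 300 travel -> escrow): travel: 0 - 300 = -300, escrow: 600 + 300 = 900. Balances: travel=-300, escrow=900, emergency=200, investment=400
Event 3 (deposit 100 to escrow): escrow: 900 + 100 = 1000. Balances: travel=-300, escrow=1000, emergency=200, investment=400
Event 4 (deposit 250 to investment): investment: 400 + 250 = 650. Balances: travel=-300, escrow=1000, emergency=200, investment=650
Event 5 (withdraw 300 from escrow): escrow: 1000 - 300 = 700. Balances: travel=-300, escrow=700, emergency=200, investment=650
Event 6 (transfer 50 escrow -> emergency): escrow: 700 - 50 = 650, emergency: 200 + 50 = 250. Balances: travel=-300, escrow=650, emergency=250, investment=650
Event 7 (withdraw 250 from travel): travel: -300 - 250 = -550. Balances: travel=-550, escrow=650, emergency=250, investment=650
Event 8 (withdraw 100 from investment): investment: 650 - 100 = 550. Balances: travel=-550, escrow=650, emergency=250, investment=550
Event 9 (deposit 350 to escrow): escrow: 650 + 350 = 1000. Balances: travel=-550, escrow=1000, emergency=250, investment=550
Event 10 (deposit 350 to investment): investment: 550 + 350 = 900. Balances: travel=-550, escrow=1000, emergency=250, investment=900
Event 11 (transfer 300 emergency -> travel): emergency: 250 - 300 = -50, travel: -550 + 300 = -250. Balances: travel=-250, escrow=1000, emergency=-50, investment=900

Final balance of escrow: 1000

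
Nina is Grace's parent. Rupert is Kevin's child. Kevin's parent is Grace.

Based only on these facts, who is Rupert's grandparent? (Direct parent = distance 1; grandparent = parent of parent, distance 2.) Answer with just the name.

Reconstructing the parent chain from the given facts:
  Nina -> Grace -> Kevin -> Rupert
(each arrow means 'parent of the next')
Positions in the chain (0 = top):
  position of Nina: 0
  position of Grace: 1
  position of Kevin: 2
  position of Rupert: 3

Rupert is at position 3; the grandparent is 2 steps up the chain, i.e. position 1: Grace.

Answer: Grace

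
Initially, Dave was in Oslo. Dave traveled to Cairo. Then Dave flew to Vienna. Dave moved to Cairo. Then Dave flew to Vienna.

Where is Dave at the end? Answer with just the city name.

Answer: Vienna

Derivation:
Tracking Dave's location:
Start: Dave is in Oslo.
After move 1: Oslo -> Cairo. Dave is in Cairo.
After move 2: Cairo -> Vienna. Dave is in Vienna.
After move 3: Vienna -> Cairo. Dave is in Cairo.
After move 4: Cairo -> Vienna. Dave is in Vienna.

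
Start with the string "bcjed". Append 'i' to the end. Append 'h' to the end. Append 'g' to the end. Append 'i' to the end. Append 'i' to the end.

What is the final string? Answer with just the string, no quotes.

Applying each edit step by step:
Start: "bcjed"
Op 1 (append 'i'): "bcjed" -> "bcjedi"
Op 2 (append 'h'): "bcjedi" -> "bcjedih"
Op 3 (append 'g'): "bcjedih" -> "bcjedihg"
Op 4 (append 'i'): "bcjedihg" -> "bcjedihgi"
Op 5 (append 'i'): "bcjedihgi" -> "bcjedihgii"

Answer: bcjedihgii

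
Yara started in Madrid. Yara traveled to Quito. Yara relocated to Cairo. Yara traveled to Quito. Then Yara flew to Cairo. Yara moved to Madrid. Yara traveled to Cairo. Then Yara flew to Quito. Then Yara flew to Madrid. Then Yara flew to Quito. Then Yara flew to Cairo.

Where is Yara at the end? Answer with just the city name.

Tracking Yara's location:
Start: Yara is in Madrid.
After move 1: Madrid -> Quito. Yara is in Quito.
After move 2: Quito -> Cairo. Yara is in Cairo.
After move 3: Cairo -> Quito. Yara is in Quito.
After move 4: Quito -> Cairo. Yara is in Cairo.
After move 5: Cairo -> Madrid. Yara is in Madrid.
After move 6: Madrid -> Cairo. Yara is in Cairo.
After move 7: Cairo -> Quito. Yara is in Quito.
After move 8: Quito -> Madrid. Yara is in Madrid.
After move 9: Madrid -> Quito. Yara is in Quito.
After move 10: Quito -> Cairo. Yara is in Cairo.

Answer: Cairo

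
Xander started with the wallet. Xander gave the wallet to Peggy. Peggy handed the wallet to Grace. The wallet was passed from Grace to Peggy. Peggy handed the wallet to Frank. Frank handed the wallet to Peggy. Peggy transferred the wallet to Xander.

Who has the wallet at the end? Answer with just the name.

Tracking the wallet through each event:
Start: Xander has the wallet.
After event 1: Peggy has the wallet.
After event 2: Grace has the wallet.
After event 3: Peggy has the wallet.
After event 4: Frank has the wallet.
After event 5: Peggy has the wallet.
After event 6: Xander has the wallet.

Answer: Xander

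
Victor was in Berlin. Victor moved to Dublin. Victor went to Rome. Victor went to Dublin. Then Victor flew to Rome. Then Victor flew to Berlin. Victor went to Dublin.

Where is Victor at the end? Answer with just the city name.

Answer: Dublin

Derivation:
Tracking Victor's location:
Start: Victor is in Berlin.
After move 1: Berlin -> Dublin. Victor is in Dublin.
After move 2: Dublin -> Rome. Victor is in Rome.
After move 3: Rome -> Dublin. Victor is in Dublin.
After move 4: Dublin -> Rome. Victor is in Rome.
After move 5: Rome -> Berlin. Victor is in Berlin.
After move 6: Berlin -> Dublin. Victor is in Dublin.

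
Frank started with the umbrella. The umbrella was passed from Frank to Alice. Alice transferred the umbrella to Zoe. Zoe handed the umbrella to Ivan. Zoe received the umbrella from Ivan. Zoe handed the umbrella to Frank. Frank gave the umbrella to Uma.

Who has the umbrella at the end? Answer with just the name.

Answer: Uma

Derivation:
Tracking the umbrella through each event:
Start: Frank has the umbrella.
After event 1: Alice has the umbrella.
After event 2: Zoe has the umbrella.
After event 3: Ivan has the umbrella.
After event 4: Zoe has the umbrella.
After event 5: Frank has the umbrella.
After event 6: Uma has the umbrella.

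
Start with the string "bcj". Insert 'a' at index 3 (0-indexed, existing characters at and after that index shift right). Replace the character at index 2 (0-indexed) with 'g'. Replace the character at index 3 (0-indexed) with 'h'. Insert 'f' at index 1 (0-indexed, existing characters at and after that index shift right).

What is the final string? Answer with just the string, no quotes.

Answer: bfcgh

Derivation:
Applying each edit step by step:
Start: "bcj"
Op 1 (insert 'a' at idx 3): "bcj" -> "bcja"
Op 2 (replace idx 2: 'j' -> 'g'): "bcja" -> "bcga"
Op 3 (replace idx 3: 'a' -> 'h'): "bcga" -> "bcgh"
Op 4 (insert 'f' at idx 1): "bcgh" -> "bfcgh"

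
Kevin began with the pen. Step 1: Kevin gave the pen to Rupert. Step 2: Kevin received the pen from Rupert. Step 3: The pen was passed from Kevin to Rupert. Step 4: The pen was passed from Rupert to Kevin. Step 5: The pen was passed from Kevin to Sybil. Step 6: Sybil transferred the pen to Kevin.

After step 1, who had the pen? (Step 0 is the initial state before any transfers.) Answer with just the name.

Answer: Rupert

Derivation:
Tracking the pen holder through step 1:
After step 0 (start): Kevin
After step 1: Rupert

At step 1, the holder is Rupert.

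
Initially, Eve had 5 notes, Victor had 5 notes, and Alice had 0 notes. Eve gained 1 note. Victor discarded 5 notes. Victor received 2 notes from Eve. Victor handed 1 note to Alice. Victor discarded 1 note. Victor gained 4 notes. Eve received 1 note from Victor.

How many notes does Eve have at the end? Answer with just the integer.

Tracking counts step by step:
Start: Eve=5, Victor=5, Alice=0
Event 1 (Eve +1): Eve: 5 -> 6. State: Eve=6, Victor=5, Alice=0
Event 2 (Victor -5): Victor: 5 -> 0. State: Eve=6, Victor=0, Alice=0
Event 3 (Eve -> Victor, 2): Eve: 6 -> 4, Victor: 0 -> 2. State: Eve=4, Victor=2, Alice=0
Event 4 (Victor -> Alice, 1): Victor: 2 -> 1, Alice: 0 -> 1. State: Eve=4, Victor=1, Alice=1
Event 5 (Victor -1): Victor: 1 -> 0. State: Eve=4, Victor=0, Alice=1
Event 6 (Victor +4): Victor: 0 -> 4. State: Eve=4, Victor=4, Alice=1
Event 7 (Victor -> Eve, 1): Victor: 4 -> 3, Eve: 4 -> 5. State: Eve=5, Victor=3, Alice=1

Eve's final count: 5

Answer: 5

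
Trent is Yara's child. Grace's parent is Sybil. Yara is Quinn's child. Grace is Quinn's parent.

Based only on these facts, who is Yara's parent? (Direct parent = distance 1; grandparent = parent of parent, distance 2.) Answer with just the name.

Reconstructing the parent chain from the given facts:
  Sybil -> Grace -> Quinn -> Yara -> Trent
(each arrow means 'parent of the next')
Positions in the chain (0 = top):
  position of Sybil: 0
  position of Grace: 1
  position of Quinn: 2
  position of Yara: 3
  position of Trent: 4

Yara is at position 3; the parent is 1 step up the chain, i.e. position 2: Quinn.

Answer: Quinn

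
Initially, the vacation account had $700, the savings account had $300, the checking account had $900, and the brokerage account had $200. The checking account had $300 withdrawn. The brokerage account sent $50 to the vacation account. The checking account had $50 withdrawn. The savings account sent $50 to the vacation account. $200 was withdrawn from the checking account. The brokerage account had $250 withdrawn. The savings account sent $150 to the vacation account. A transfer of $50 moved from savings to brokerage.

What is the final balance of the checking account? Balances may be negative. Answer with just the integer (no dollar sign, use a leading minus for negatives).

Tracking account balances step by step:
Start: vacation=700, savings=300, checking=900, brokerage=200
Event 1 (withdraw 300 from checking): checking: 900 - 300 = 600. Balances: vacation=700, savings=300, checking=600, brokerage=200
Event 2 (transfer 50 brokerage -> vacation): brokerage: 200 - 50 = 150, vacation: 700 + 50 = 750. Balances: vacation=750, savings=300, checking=600, brokerage=150
Event 3 (withdraw 50 from checking): checking: 600 - 50 = 550. Balances: vacation=750, savings=300, checking=550, brokerage=150
Event 4 (transfer 50 savings -> vacation): savings: 300 - 50 = 250, vacation: 750 + 50 = 800. Balances: vacation=800, savings=250, checking=550, brokerage=150
Event 5 (withdraw 200 from checking): checking: 550 - 200 = 350. Balances: vacation=800, savings=250, checking=350, brokerage=150
Event 6 (withdraw 250 from brokerage): brokerage: 150 - 250 = -100. Balances: vacation=800, savings=250, checking=350, brokerage=-100
Event 7 (transfer 150 savings -> vacation): savings: 250 - 150 = 100, vacation: 800 + 150 = 950. Balances: vacation=950, savings=100, checking=350, brokerage=-100
Event 8 (transfer 50 savings -> brokerage): savings: 100 - 50 = 50, brokerage: -100 + 50 = -50. Balances: vacation=950, savings=50, checking=350, brokerage=-50

Final balance of checking: 350

Answer: 350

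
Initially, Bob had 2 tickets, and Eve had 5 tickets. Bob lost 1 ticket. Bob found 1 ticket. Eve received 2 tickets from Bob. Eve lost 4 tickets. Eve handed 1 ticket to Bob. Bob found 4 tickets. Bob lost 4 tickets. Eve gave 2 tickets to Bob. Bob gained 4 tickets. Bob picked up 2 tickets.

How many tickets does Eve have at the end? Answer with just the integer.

Tracking counts step by step:
Start: Bob=2, Eve=5
Event 1 (Bob -1): Bob: 2 -> 1. State: Bob=1, Eve=5
Event 2 (Bob +1): Bob: 1 -> 2. State: Bob=2, Eve=5
Event 3 (Bob -> Eve, 2): Bob: 2 -> 0, Eve: 5 -> 7. State: Bob=0, Eve=7
Event 4 (Eve -4): Eve: 7 -> 3. State: Bob=0, Eve=3
Event 5 (Eve -> Bob, 1): Eve: 3 -> 2, Bob: 0 -> 1. State: Bob=1, Eve=2
Event 6 (Bob +4): Bob: 1 -> 5. State: Bob=5, Eve=2
Event 7 (Bob -4): Bob: 5 -> 1. State: Bob=1, Eve=2
Event 8 (Eve -> Bob, 2): Eve: 2 -> 0, Bob: 1 -> 3. State: Bob=3, Eve=0
Event 9 (Bob +4): Bob: 3 -> 7. State: Bob=7, Eve=0
Event 10 (Bob +2): Bob: 7 -> 9. State: Bob=9, Eve=0

Eve's final count: 0

Answer: 0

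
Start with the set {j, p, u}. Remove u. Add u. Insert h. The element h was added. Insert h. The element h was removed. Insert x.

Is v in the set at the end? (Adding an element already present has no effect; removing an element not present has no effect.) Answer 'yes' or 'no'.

Answer: no

Derivation:
Tracking the set through each operation:
Start: {j, p, u}
Event 1 (remove u): removed. Set: {j, p}
Event 2 (add u): added. Set: {j, p, u}
Event 3 (add h): added. Set: {h, j, p, u}
Event 4 (add h): already present, no change. Set: {h, j, p, u}
Event 5 (add h): already present, no change. Set: {h, j, p, u}
Event 6 (remove h): removed. Set: {j, p, u}
Event 7 (add x): added. Set: {j, p, u, x}

Final set: {j, p, u, x} (size 4)
v is NOT in the final set.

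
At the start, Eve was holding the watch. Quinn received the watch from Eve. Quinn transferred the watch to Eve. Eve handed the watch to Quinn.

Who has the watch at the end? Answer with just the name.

Answer: Quinn

Derivation:
Tracking the watch through each event:
Start: Eve has the watch.
After event 1: Quinn has the watch.
After event 2: Eve has the watch.
After event 3: Quinn has the watch.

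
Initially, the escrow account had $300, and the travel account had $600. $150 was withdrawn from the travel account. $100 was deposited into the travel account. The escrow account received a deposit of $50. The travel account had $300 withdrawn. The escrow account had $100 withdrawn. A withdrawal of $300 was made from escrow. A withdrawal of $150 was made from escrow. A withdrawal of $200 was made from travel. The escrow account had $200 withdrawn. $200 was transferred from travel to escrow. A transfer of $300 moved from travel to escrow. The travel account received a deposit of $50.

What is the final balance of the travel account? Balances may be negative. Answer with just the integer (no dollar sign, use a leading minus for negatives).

Tracking account balances step by step:
Start: escrow=300, travel=600
Event 1 (withdraw 150 from travel): travel: 600 - 150 = 450. Balances: escrow=300, travel=450
Event 2 (deposit 100 to travel): travel: 450 + 100 = 550. Balances: escrow=300, travel=550
Event 3 (deposit 50 to escrow): escrow: 300 + 50 = 350. Balances: escrow=350, travel=550
Event 4 (withdraw 300 from travel): travel: 550 - 300 = 250. Balances: escrow=350, travel=250
Event 5 (withdraw 100 from escrow): escrow: 350 - 100 = 250. Balances: escrow=250, travel=250
Event 6 (withdraw 300 from escrow): escrow: 250 - 300 = -50. Balances: escrow=-50, travel=250
Event 7 (withdraw 150 from escrow): escrow: -50 - 150 = -200. Balances: escrow=-200, travel=250
Event 8 (withdraw 200 from travel): travel: 250 - 200 = 50. Balances: escrow=-200, travel=50
Event 9 (withdraw 200 from escrow): escrow: -200 - 200 = -400. Balances: escrow=-400, travel=50
Event 10 (transfer 200 travel -> escrow): travel: 50 - 200 = -150, escrow: -400 + 200 = -200. Balances: escrow=-200, travel=-150
Event 11 (transfer 300 travel -> escrow): travel: -150 - 300 = -450, escrow: -200 + 300 = 100. Balances: escrow=100, travel=-450
Event 12 (deposit 50 to travel): travel: -450 + 50 = -400. Balances: escrow=100, travel=-400

Final balance of travel: -400

Answer: -400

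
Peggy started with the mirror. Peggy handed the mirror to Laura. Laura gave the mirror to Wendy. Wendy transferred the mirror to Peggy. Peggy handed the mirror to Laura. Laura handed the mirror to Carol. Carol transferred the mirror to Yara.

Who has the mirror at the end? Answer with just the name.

Tracking the mirror through each event:
Start: Peggy has the mirror.
After event 1: Laura has the mirror.
After event 2: Wendy has the mirror.
After event 3: Peggy has the mirror.
After event 4: Laura has the mirror.
After event 5: Carol has the mirror.
After event 6: Yara has the mirror.

Answer: Yara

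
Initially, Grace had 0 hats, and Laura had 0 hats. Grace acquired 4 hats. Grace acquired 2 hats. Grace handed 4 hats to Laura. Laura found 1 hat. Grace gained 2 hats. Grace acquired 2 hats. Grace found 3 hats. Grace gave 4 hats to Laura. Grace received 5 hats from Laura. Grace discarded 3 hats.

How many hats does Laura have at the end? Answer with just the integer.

Answer: 4

Derivation:
Tracking counts step by step:
Start: Grace=0, Laura=0
Event 1 (Grace +4): Grace: 0 -> 4. State: Grace=4, Laura=0
Event 2 (Grace +2): Grace: 4 -> 6. State: Grace=6, Laura=0
Event 3 (Grace -> Laura, 4): Grace: 6 -> 2, Laura: 0 -> 4. State: Grace=2, Laura=4
Event 4 (Laura +1): Laura: 4 -> 5. State: Grace=2, Laura=5
Event 5 (Grace +2): Grace: 2 -> 4. State: Grace=4, Laura=5
Event 6 (Grace +2): Grace: 4 -> 6. State: Grace=6, Laura=5
Event 7 (Grace +3): Grace: 6 -> 9. State: Grace=9, Laura=5
Event 8 (Grace -> Laura, 4): Grace: 9 -> 5, Laura: 5 -> 9. State: Grace=5, Laura=9
Event 9 (Laura -> Grace, 5): Laura: 9 -> 4, Grace: 5 -> 10. State: Grace=10, Laura=4
Event 10 (Grace -3): Grace: 10 -> 7. State: Grace=7, Laura=4

Laura's final count: 4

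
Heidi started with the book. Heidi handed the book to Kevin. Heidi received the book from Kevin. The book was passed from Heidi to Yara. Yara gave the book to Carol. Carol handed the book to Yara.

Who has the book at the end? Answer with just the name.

Tracking the book through each event:
Start: Heidi has the book.
After event 1: Kevin has the book.
After event 2: Heidi has the book.
After event 3: Yara has the book.
After event 4: Carol has the book.
After event 5: Yara has the book.

Answer: Yara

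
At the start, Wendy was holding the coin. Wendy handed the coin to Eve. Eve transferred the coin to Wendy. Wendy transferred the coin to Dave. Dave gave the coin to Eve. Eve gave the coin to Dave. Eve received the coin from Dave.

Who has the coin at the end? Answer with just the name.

Tracking the coin through each event:
Start: Wendy has the coin.
After event 1: Eve has the coin.
After event 2: Wendy has the coin.
After event 3: Dave has the coin.
After event 4: Eve has the coin.
After event 5: Dave has the coin.
After event 6: Eve has the coin.

Answer: Eve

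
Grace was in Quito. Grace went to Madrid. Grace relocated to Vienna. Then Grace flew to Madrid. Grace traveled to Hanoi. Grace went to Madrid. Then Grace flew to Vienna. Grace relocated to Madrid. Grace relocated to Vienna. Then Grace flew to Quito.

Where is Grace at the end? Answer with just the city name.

Answer: Quito

Derivation:
Tracking Grace's location:
Start: Grace is in Quito.
After move 1: Quito -> Madrid. Grace is in Madrid.
After move 2: Madrid -> Vienna. Grace is in Vienna.
After move 3: Vienna -> Madrid. Grace is in Madrid.
After move 4: Madrid -> Hanoi. Grace is in Hanoi.
After move 5: Hanoi -> Madrid. Grace is in Madrid.
After move 6: Madrid -> Vienna. Grace is in Vienna.
After move 7: Vienna -> Madrid. Grace is in Madrid.
After move 8: Madrid -> Vienna. Grace is in Vienna.
After move 9: Vienna -> Quito. Grace is in Quito.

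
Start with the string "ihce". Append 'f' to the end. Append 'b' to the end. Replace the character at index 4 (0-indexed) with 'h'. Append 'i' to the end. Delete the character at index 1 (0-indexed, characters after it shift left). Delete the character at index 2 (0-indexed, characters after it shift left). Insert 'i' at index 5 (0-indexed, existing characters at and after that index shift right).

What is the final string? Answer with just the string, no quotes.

Applying each edit step by step:
Start: "ihce"
Op 1 (append 'f'): "ihce" -> "ihcef"
Op 2 (append 'b'): "ihcef" -> "ihcefb"
Op 3 (replace idx 4: 'f' -> 'h'): "ihcefb" -> "ihcehb"
Op 4 (append 'i'): "ihcehb" -> "ihcehbi"
Op 5 (delete idx 1 = 'h'): "ihcehbi" -> "icehbi"
Op 6 (delete idx 2 = 'e'): "icehbi" -> "ichbi"
Op 7 (insert 'i' at idx 5): "ichbi" -> "ichbii"

Answer: ichbii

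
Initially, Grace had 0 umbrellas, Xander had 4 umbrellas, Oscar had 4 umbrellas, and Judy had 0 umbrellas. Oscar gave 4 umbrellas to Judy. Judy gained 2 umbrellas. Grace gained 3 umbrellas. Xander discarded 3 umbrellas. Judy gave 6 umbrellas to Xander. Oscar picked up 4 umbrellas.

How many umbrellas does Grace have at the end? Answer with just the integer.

Answer: 3

Derivation:
Tracking counts step by step:
Start: Grace=0, Xander=4, Oscar=4, Judy=0
Event 1 (Oscar -> Judy, 4): Oscar: 4 -> 0, Judy: 0 -> 4. State: Grace=0, Xander=4, Oscar=0, Judy=4
Event 2 (Judy +2): Judy: 4 -> 6. State: Grace=0, Xander=4, Oscar=0, Judy=6
Event 3 (Grace +3): Grace: 0 -> 3. State: Grace=3, Xander=4, Oscar=0, Judy=6
Event 4 (Xander -3): Xander: 4 -> 1. State: Grace=3, Xander=1, Oscar=0, Judy=6
Event 5 (Judy -> Xander, 6): Judy: 6 -> 0, Xander: 1 -> 7. State: Grace=3, Xander=7, Oscar=0, Judy=0
Event 6 (Oscar +4): Oscar: 0 -> 4. State: Grace=3, Xander=7, Oscar=4, Judy=0

Grace's final count: 3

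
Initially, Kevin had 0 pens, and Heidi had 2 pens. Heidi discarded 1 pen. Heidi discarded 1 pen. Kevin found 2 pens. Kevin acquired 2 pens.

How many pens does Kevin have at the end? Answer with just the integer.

Tracking counts step by step:
Start: Kevin=0, Heidi=2
Event 1 (Heidi -1): Heidi: 2 -> 1. State: Kevin=0, Heidi=1
Event 2 (Heidi -1): Heidi: 1 -> 0. State: Kevin=0, Heidi=0
Event 3 (Kevin +2): Kevin: 0 -> 2. State: Kevin=2, Heidi=0
Event 4 (Kevin +2): Kevin: 2 -> 4. State: Kevin=4, Heidi=0

Kevin's final count: 4

Answer: 4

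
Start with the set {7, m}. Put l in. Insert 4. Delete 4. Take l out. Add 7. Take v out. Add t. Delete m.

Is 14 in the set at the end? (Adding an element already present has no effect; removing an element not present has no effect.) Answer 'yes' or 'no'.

Answer: no

Derivation:
Tracking the set through each operation:
Start: {7, m}
Event 1 (add l): added. Set: {7, l, m}
Event 2 (add 4): added. Set: {4, 7, l, m}
Event 3 (remove 4): removed. Set: {7, l, m}
Event 4 (remove l): removed. Set: {7, m}
Event 5 (add 7): already present, no change. Set: {7, m}
Event 6 (remove v): not present, no change. Set: {7, m}
Event 7 (add t): added. Set: {7, m, t}
Event 8 (remove m): removed. Set: {7, t}

Final set: {7, t} (size 2)
14 is NOT in the final set.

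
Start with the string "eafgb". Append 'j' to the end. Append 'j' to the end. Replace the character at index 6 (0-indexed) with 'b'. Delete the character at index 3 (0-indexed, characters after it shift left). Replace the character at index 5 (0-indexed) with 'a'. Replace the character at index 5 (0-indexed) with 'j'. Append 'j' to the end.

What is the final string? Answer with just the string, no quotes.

Answer: eafbjjj

Derivation:
Applying each edit step by step:
Start: "eafgb"
Op 1 (append 'j'): "eafgb" -> "eafgbj"
Op 2 (append 'j'): "eafgbj" -> "eafgbjj"
Op 3 (replace idx 6: 'j' -> 'b'): "eafgbjj" -> "eafgbjb"
Op 4 (delete idx 3 = 'g'): "eafgbjb" -> "eafbjb"
Op 5 (replace idx 5: 'b' -> 'a'): "eafbjb" -> "eafbja"
Op 6 (replace idx 5: 'a' -> 'j'): "eafbja" -> "eafbjj"
Op 7 (append 'j'): "eafbjj" -> "eafbjjj"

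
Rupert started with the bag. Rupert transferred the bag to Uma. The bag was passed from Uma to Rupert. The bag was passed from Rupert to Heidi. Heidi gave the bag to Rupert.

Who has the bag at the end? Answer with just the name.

Tracking the bag through each event:
Start: Rupert has the bag.
After event 1: Uma has the bag.
After event 2: Rupert has the bag.
After event 3: Heidi has the bag.
After event 4: Rupert has the bag.

Answer: Rupert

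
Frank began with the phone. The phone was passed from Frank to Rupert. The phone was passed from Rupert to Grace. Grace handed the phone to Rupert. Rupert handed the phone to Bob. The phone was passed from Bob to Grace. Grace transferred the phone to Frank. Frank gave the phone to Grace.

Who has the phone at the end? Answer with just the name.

Answer: Grace

Derivation:
Tracking the phone through each event:
Start: Frank has the phone.
After event 1: Rupert has the phone.
After event 2: Grace has the phone.
After event 3: Rupert has the phone.
After event 4: Bob has the phone.
After event 5: Grace has the phone.
After event 6: Frank has the phone.
After event 7: Grace has the phone.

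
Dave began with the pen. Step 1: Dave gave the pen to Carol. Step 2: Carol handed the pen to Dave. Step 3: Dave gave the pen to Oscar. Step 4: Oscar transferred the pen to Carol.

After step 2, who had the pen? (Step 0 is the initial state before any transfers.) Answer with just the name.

Answer: Dave

Derivation:
Tracking the pen holder through step 2:
After step 0 (start): Dave
After step 1: Carol
After step 2: Dave

At step 2, the holder is Dave.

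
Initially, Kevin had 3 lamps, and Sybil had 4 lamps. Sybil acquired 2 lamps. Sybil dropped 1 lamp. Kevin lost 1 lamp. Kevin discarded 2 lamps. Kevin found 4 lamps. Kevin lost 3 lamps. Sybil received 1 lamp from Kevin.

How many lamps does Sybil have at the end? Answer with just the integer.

Tracking counts step by step:
Start: Kevin=3, Sybil=4
Event 1 (Sybil +2): Sybil: 4 -> 6. State: Kevin=3, Sybil=6
Event 2 (Sybil -1): Sybil: 6 -> 5. State: Kevin=3, Sybil=5
Event 3 (Kevin -1): Kevin: 3 -> 2. State: Kevin=2, Sybil=5
Event 4 (Kevin -2): Kevin: 2 -> 0. State: Kevin=0, Sybil=5
Event 5 (Kevin +4): Kevin: 0 -> 4. State: Kevin=4, Sybil=5
Event 6 (Kevin -3): Kevin: 4 -> 1. State: Kevin=1, Sybil=5
Event 7 (Kevin -> Sybil, 1): Kevin: 1 -> 0, Sybil: 5 -> 6. State: Kevin=0, Sybil=6

Sybil's final count: 6

Answer: 6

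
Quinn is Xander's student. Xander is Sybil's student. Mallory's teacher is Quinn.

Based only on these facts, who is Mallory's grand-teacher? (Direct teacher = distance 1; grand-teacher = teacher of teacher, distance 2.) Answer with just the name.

Answer: Xander

Derivation:
Reconstructing the teacher chain from the given facts:
  Sybil -> Xander -> Quinn -> Mallory
(each arrow means 'teacher of the next')
Positions in the chain (0 = top):
  position of Sybil: 0
  position of Xander: 1
  position of Quinn: 2
  position of Mallory: 3

Mallory is at position 3; the grand-teacher is 2 steps up the chain, i.e. position 1: Xander.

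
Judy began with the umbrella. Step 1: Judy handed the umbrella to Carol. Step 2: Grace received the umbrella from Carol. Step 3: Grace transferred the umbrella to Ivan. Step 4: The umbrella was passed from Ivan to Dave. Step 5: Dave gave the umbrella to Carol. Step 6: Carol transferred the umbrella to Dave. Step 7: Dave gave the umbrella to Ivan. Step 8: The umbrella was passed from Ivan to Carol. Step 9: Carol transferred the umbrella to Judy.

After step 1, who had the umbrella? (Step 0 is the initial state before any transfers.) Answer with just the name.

Tracking the umbrella holder through step 1:
After step 0 (start): Judy
After step 1: Carol

At step 1, the holder is Carol.

Answer: Carol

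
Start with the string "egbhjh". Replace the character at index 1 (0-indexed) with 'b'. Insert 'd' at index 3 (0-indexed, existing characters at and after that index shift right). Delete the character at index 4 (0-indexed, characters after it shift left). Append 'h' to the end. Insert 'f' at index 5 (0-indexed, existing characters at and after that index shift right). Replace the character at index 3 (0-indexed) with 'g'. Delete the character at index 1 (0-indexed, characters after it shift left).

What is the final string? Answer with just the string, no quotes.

Applying each edit step by step:
Start: "egbhjh"
Op 1 (replace idx 1: 'g' -> 'b'): "egbhjh" -> "ebbhjh"
Op 2 (insert 'd' at idx 3): "ebbhjh" -> "ebbdhjh"
Op 3 (delete idx 4 = 'h'): "ebbdhjh" -> "ebbdjh"
Op 4 (append 'h'): "ebbdjh" -> "ebbdjhh"
Op 5 (insert 'f' at idx 5): "ebbdjhh" -> "ebbdjfhh"
Op 6 (replace idx 3: 'd' -> 'g'): "ebbdjfhh" -> "ebbgjfhh"
Op 7 (delete idx 1 = 'b'): "ebbgjfhh" -> "ebgjfhh"

Answer: ebgjfhh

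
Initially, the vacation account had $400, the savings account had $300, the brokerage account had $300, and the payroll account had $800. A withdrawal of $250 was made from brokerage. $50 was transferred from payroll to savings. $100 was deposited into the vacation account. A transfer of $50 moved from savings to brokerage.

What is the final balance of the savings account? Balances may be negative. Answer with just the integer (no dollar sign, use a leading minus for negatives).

Tracking account balances step by step:
Start: vacation=400, savings=300, brokerage=300, payroll=800
Event 1 (withdraw 250 from brokerage): brokerage: 300 - 250 = 50. Balances: vacation=400, savings=300, brokerage=50, payroll=800
Event 2 (transfer 50 payroll -> savings): payroll: 800 - 50 = 750, savings: 300 + 50 = 350. Balances: vacation=400, savings=350, brokerage=50, payroll=750
Event 3 (deposit 100 to vacation): vacation: 400 + 100 = 500. Balances: vacation=500, savings=350, brokerage=50, payroll=750
Event 4 (transfer 50 savings -> brokerage): savings: 350 - 50 = 300, brokerage: 50 + 50 = 100. Balances: vacation=500, savings=300, brokerage=100, payroll=750

Final balance of savings: 300

Answer: 300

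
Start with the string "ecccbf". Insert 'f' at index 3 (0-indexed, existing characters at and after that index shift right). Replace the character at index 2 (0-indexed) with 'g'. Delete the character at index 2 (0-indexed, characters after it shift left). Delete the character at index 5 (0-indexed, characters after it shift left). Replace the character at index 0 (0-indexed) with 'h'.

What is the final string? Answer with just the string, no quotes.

Answer: hcfcb

Derivation:
Applying each edit step by step:
Start: "ecccbf"
Op 1 (insert 'f' at idx 3): "ecccbf" -> "eccfcbf"
Op 2 (replace idx 2: 'c' -> 'g'): "eccfcbf" -> "ecgfcbf"
Op 3 (delete idx 2 = 'g'): "ecgfcbf" -> "ecfcbf"
Op 4 (delete idx 5 = 'f'): "ecfcbf" -> "ecfcb"
Op 5 (replace idx 0: 'e' -> 'h'): "ecfcb" -> "hcfcb"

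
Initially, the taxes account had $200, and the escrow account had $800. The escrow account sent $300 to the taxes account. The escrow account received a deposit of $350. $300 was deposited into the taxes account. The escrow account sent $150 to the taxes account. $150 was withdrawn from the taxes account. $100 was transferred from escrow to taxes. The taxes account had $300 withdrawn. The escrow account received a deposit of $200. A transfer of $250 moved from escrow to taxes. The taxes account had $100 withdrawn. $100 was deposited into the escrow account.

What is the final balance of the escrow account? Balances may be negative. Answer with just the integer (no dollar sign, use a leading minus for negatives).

Tracking account balances step by step:
Start: taxes=200, escrow=800
Event 1 (transfer 300 escrow -> taxes): escrow: 800 - 300 = 500, taxes: 200 + 300 = 500. Balances: taxes=500, escrow=500
Event 2 (deposit 350 to escrow): escrow: 500 + 350 = 850. Balances: taxes=500, escrow=850
Event 3 (deposit 300 to taxes): taxes: 500 + 300 = 800. Balances: taxes=800, escrow=850
Event 4 (transfer 150 escrow -> taxes): escrow: 850 - 150 = 700, taxes: 800 + 150 = 950. Balances: taxes=950, escrow=700
Event 5 (withdraw 150 from taxes): taxes: 950 - 150 = 800. Balances: taxes=800, escrow=700
Event 6 (transfer 100 escrow -> taxes): escrow: 700 - 100 = 600, taxes: 800 + 100 = 900. Balances: taxes=900, escrow=600
Event 7 (withdraw 300 from taxes): taxes: 900 - 300 = 600. Balances: taxes=600, escrow=600
Event 8 (deposit 200 to escrow): escrow: 600 + 200 = 800. Balances: taxes=600, escrow=800
Event 9 (transfer 250 escrow -> taxes): escrow: 800 - 250 = 550, taxes: 600 + 250 = 850. Balances: taxes=850, escrow=550
Event 10 (withdraw 100 from taxes): taxes: 850 - 100 = 750. Balances: taxes=750, escrow=550
Event 11 (deposit 100 to escrow): escrow: 550 + 100 = 650. Balances: taxes=750, escrow=650

Final balance of escrow: 650

Answer: 650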